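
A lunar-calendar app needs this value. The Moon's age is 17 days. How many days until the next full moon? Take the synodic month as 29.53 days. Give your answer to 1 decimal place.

27.3 days

Full moon occurs at elongation 180°, i.e. at age 29.53 × 180/360 = 14.765 d.
Already past this cycle's full moon; the next is at 14.765 + 29.53 = 44.295 d, so 44.295 − 17 = 27.295 days.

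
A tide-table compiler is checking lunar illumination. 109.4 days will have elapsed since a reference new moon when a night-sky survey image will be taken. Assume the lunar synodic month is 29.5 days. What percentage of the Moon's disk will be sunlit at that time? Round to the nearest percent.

109.4 d spans 3 complete synodic months (3 × 29.5 = 88.50 d) plus 20.90 d.
Elongation θ = 360° × 20.90/29.5 ≈ 255.1°.
With cos θ = (-0.258), the lit fraction is (1 − (-0.258))/2 ≈ 0.629, so 63%.

63%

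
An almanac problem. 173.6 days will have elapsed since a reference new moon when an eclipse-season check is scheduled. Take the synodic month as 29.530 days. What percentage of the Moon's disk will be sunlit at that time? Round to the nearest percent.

14%

173.6 d spans 5 complete synodic months (5 × 29.530 = 147.65 d) plus 25.95 d.
The Moon has covered 25.95/29.530 of its cycle, so θ ≈ 360° × 25.95/29.530 = 316.4°.
With cos θ = 0.724, the lit fraction is (1 − 0.724)/2 ≈ 0.138, so 14%.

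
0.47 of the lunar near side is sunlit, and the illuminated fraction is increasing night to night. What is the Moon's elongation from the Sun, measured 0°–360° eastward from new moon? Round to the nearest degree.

87°

From f = (1 − cos θ)/2: cos θ = 1 − 2×0.47 = 0.060; arccos → 86.6°.
The Moon is waxing (0°–180°), so θ = 86.6° directly.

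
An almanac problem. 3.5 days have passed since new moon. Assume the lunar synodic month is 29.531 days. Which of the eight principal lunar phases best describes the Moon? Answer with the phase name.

At 3.5/29.531 of the cycle, θ ≈ 43° — the waxing crescent range.

waxing crescent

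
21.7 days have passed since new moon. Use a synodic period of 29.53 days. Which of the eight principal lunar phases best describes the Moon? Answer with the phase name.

last quarter

θ ≈ 360° × 21.7/29.53 = 265°, which falls in the last quarter sector.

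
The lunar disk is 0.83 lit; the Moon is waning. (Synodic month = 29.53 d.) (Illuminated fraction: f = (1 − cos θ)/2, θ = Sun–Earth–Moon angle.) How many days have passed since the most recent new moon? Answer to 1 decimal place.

From f = (1 − cos θ)/2: cos θ = 1 − 2×0.83 = -0.660; arccos → 131.3°.
A waning Moon lies in 180°–360°, so θ = 360° − 131.3° = 228.7°.
That fraction of the synodic month is 228.7/360 × 29.53 d ≈ 18.76 d.

18.8 days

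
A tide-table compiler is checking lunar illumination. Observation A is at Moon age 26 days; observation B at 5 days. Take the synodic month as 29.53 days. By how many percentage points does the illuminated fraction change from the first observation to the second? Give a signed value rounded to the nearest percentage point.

First observation: θ = 360°·26/29.53 = 317.0°, so f = 0.135.
Second observation: θ = 61.0°, f = 0.257.
Δf = 0.257 − 0.135 = +0.123, i.e. +12 pp.

+12 percentage points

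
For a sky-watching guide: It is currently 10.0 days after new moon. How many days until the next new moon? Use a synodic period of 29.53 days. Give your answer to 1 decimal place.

The next new moon completes the synodic month: 29.53 − 10.0 = 19.530 days.

19.5 days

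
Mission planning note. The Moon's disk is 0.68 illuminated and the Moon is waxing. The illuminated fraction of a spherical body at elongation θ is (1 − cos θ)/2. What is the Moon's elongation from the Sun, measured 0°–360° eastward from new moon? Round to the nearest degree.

111°

Invert f = (1 − cos θ)/2 to get cos θ = 1 − 2(0.68) = -0.360, hence θ₀ = arccos -0.360 = 111.1°.
Waxing ⇒ before full, so θ = 111.1°.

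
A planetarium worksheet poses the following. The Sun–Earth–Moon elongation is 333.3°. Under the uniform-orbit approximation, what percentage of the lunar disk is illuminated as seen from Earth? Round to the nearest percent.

cos 333.3° = 0.893, so f = (1 − 0.893)/2 = 0.053, i.e. 5%.

5%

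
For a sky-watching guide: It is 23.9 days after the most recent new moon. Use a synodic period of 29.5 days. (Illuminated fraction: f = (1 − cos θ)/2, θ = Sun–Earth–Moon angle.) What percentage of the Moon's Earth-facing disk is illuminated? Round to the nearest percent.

Phase angle: θ = 360°·(23.9 d)/(29.5 d) = 291.7°.
Illuminated fraction = (1 − cos 291.7°)/2 = (1 − 0.369)/2 ≈ 0.315, so 32%.

32%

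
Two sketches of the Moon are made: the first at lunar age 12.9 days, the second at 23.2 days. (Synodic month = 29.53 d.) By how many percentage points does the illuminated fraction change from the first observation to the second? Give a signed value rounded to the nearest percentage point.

First observation: θ = 360°·12.9/29.53 = 157.3°, so f = 0.961.
Second observation: θ = 282.8°, f = 0.389.
Δf = 0.389 − 0.961 = -0.572, i.e. -57 pp.

-57 percentage points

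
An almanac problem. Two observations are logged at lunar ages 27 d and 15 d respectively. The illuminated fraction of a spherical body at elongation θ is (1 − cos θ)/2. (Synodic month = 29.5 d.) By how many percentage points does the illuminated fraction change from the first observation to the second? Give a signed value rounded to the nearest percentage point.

θ₁ = 360° × 27/29.5 = 329.5°, f₁ = (1 − cos θ₁)/2 = 0.069.
θ₂ = 360° × 15/29.5 = 183.1°, f₂ = (1 − cos θ₂)/2 = 0.999.
Change = f₂ − f₁ = +0.930 → +93 percentage points.

+93 pp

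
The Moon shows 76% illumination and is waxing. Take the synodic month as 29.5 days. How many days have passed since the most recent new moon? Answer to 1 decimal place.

9.9 days

cos θ = 1 − 2f = -0.520, giving a principal value of 121.3°.
Waxing ⇒ before full, so θ = 121.3°.
At 360°/29.5 d per day, 121.3° corresponds to 9.94 days.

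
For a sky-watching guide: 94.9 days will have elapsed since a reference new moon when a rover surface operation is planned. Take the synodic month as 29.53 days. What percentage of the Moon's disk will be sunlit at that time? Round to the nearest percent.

94.9 d spans 3 complete synodic months (3 × 29.53 = 88.59 d) plus 6.31 d.
The Moon has covered 6.31/29.53 of its cycle, so θ ≈ 360° × 6.31/29.53 = 76.9°.
Illuminated fraction = (1 − cos 76.9°)/2 = (1 − 0.226)/2 ≈ 0.387, so 39%.

39%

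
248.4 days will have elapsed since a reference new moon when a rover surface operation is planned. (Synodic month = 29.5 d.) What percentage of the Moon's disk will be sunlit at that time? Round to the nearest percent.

94%

Reduce mod P: 248.4 − 8×29.5 = 12.40 d into the current lunation.
Elongation θ = 360° × 12.40/29.5 ≈ 151.3°.
Illuminated fraction = (1 − cos 151.3°)/2 = (1 − (-0.877))/2 ≈ 0.939, so 94%.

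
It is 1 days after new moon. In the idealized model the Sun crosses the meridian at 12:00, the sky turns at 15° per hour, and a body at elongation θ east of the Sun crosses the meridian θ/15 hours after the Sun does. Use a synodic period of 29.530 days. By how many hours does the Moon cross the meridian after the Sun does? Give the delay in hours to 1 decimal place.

0.8 h

Elongation θ = 360° × 1/29.530 ≈ 12.2°.
Delay after the Sun = 12.2° / (15°/h) ≈ 0.81 h.
So the Moon crosses the meridian 0.81 h after the Sun.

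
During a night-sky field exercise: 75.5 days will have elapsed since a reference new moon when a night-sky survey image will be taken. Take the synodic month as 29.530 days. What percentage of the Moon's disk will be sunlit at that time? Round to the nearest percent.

75.5 d spans 2 complete synodic months (2 × 29.530 = 59.06 d) plus 16.44 d.
Elongation θ = 360° × 16.44/29.530 ≈ 200.4°.
cos 200.4° = (-0.937), so f = (1 − (-0.937))/2 = 0.969, so 97%.

97%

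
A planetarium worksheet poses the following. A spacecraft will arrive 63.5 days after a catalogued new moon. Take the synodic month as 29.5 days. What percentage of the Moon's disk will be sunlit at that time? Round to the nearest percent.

21%

Reduce mod P: 63.5 − 2×29.5 = 4.50 d into the current lunation.
Elongation θ = 360° × 4.50/29.5 ≈ 54.9°.
Illuminated fraction = (1 − cos 54.9°)/2 = (1 − 0.575)/2 ≈ 0.213, so 21%.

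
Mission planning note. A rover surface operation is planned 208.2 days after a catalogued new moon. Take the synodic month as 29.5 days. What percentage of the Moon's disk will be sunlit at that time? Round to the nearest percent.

208.2 d spans 7 complete synodic months (7 × 29.5 = 206.50 d) plus 1.70 d.
Phase angle: θ = 360°·(1.70 d)/(29.5 d) = 20.7°.
cos 20.7° = 0.935, so f = (1 − 0.935)/2 = 0.032, so 3%.

3%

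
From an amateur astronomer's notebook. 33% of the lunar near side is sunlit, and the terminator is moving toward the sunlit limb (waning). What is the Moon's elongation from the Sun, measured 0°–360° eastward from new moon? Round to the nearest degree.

290°

From f = (1 − cos θ)/2: cos θ = 1 − 2×0.33 = 0.340; arccos → 70.1°.
Waning ⇒ past full, so θ = 360° − 70.1° = 289.9°.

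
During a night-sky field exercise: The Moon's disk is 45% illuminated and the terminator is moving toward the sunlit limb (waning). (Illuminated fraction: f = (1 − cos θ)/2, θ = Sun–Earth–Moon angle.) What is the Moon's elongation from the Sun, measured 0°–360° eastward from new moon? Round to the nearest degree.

cos θ = 1 − 2f = 0.100, giving a principal value of 84.3°.
Since the Moon is past full (waning), take the reflex angle: θ = 360° − 84.3° = 275.7°.

276°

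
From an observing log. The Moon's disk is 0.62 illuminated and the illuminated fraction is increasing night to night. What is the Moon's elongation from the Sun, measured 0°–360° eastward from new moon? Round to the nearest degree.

104°

Invert f = (1 − cos θ)/2 to get cos θ = 1 − 2(0.62) = -0.240, hence θ₀ = arccos -0.240 = 103.9°.
Waxing ⇒ before full, so θ = 103.9°.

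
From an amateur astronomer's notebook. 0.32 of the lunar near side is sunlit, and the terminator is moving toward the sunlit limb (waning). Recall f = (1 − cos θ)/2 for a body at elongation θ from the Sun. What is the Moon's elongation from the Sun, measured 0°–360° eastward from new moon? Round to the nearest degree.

291°

From f = (1 − cos θ)/2: cos θ = 1 − 2×0.32 = 0.360; arccos → 68.9°.
Since the Moon is past full (waning), take the reflex angle: θ = 360° − 68.9° = 291.1°.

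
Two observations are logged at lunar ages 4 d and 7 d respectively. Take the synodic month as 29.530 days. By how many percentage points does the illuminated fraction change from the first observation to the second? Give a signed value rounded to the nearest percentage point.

θ₁ = 360° × 4/29.530 = 48.8°, f₁ = (1 − cos θ₁)/2 = 0.170.
θ₂ = 360° × 7/29.530 = 85.3°, f₂ = (1 − cos θ₂)/2 = 0.459.
Change = f₂ − f₁ = +0.289 → +29 percentage points.

+29 percentage points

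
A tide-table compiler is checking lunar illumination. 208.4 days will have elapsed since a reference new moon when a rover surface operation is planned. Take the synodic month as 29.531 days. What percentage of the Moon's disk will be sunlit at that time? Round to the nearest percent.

3%

208.4/29.531 = 7.057 lunations, so 7 complete cycles and 1.68 d into the next.
Phase angle: θ = 360°·(1.68 d)/(29.531 d) = 20.5°.
cos 20.5° = 0.937, so f = (1 − 0.937)/2 = 0.032, so 3%.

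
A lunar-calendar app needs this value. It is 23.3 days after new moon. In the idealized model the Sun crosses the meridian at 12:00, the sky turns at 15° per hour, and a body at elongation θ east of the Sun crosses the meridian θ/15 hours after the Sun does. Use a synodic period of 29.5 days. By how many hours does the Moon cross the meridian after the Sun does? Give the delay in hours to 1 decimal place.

19.0 h

The Moon has covered 23.3/29.5 of its cycle, so θ ≈ 360° × 23.3/29.5 = 284.3°.
At 15° of sky rotation per hour, 284.3° corresponds to a 18.96 h lag.
So the Moon crosses the meridian 18.96 h after the Sun.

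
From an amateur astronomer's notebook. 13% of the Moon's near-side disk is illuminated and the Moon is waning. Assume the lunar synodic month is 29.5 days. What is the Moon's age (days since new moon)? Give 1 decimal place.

cos θ = 1 − 2f = 0.740, giving a principal value of 42.3°.
Since the Moon is past full (waning), take the reflex angle: θ = 360° − 42.3° = 317.7°.
At 360°/29.5 d per day, 317.7° corresponds to 26.04 days.

26.0 days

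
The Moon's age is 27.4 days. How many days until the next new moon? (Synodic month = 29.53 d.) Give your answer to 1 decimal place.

2.1 days

One full lunation from the last new moon is 29.53 d; remaining = 29.53 − 27.4 = 2.130 d.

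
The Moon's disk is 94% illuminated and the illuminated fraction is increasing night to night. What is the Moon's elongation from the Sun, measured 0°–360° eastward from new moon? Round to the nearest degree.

152°

From f = (1 − cos θ)/2: cos θ = 1 − 2×0.94 = -0.880; arccos → 151.6°.
Waxing ⇒ before full, so θ = 151.6°.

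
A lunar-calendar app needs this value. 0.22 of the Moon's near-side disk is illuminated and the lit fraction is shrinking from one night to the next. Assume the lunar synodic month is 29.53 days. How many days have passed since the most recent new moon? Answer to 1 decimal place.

24.9 days

cos θ = 1 − 2f = 0.560, giving a principal value of 55.9°.
A waning Moon lies in 180°–360°, so θ = 360° − 55.9° = 304.1°.
At 360°/29.53 d per day, 304.1° corresponds to 24.94 days.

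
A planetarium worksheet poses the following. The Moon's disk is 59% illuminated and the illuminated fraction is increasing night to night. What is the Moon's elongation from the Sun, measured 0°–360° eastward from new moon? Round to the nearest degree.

From f = (1 − cos θ)/2: cos θ = 1 − 2×0.59 = -0.180; arccos → 100.4°.
Before full moon the principal value applies: θ = 100.4°.

100°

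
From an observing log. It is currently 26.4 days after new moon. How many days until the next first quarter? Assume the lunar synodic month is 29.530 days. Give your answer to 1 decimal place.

10.5 days

First quarter occurs at elongation 90°, i.e. at age 29.530 × 90/360 = 7.383 d.
Already past this cycle's first quarter; the next is at 7.383 + 29.530 = 36.913 d, so 36.913 − 26.4 = 10.513 days.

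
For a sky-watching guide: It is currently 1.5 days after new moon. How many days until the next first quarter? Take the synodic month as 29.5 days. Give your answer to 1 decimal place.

5.9 days

First quarter occurs at elongation 90°, i.e. at age 29.5 × 90/360 = 7.375 d.
That is 7.375 − 1.5 = 5.875 days ahead.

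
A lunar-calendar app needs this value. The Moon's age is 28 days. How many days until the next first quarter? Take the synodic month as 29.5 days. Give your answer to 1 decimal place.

First quarter occurs at elongation 90°, i.e. at age 29.5 × 90/360 = 7.375 d.
This lunation's first quarter (7.375 d) has passed, so add one period: 36.875 − 28 = 8.875 days.

8.9 days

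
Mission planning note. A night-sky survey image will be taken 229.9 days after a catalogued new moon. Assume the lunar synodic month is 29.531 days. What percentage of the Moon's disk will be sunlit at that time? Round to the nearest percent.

39%

229.9/29.531 = 7.785 lunations, so 7 complete cycles and 23.18 d into the next.
The Moon has covered 23.18/29.531 of its cycle, so θ ≈ 360° × 23.18/29.531 = 282.6°.
With cos θ = 0.218, the lit fraction is (1 − 0.218)/2 ≈ 0.391, so 39%.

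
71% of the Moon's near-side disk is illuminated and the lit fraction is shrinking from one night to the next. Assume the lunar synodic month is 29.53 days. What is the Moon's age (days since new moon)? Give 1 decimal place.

20.1 days

cos θ = 1 − 2f = -0.420, giving a principal value of 114.8°.
A waning Moon lies in 180°–360°, so θ = 360° − 114.8° = 245.2°.
That fraction of the synodic month is 245.2/360 × 29.53 d ≈ 20.11 d.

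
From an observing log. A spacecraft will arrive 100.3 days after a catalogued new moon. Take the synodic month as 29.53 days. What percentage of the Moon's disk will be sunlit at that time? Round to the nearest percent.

Reduce mod P: 100.3 − 3×29.53 = 11.71 d into the current lunation.
Phase angle: θ = 360°·(11.71 d)/(29.53 d) = 142.8°.
cos 142.8° = (-0.796), so f = (1 − (-0.796))/2 = 0.898, so 90%.

90%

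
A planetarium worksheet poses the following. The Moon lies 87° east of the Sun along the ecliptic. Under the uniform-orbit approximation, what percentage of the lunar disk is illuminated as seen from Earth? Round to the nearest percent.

cos 87° = 0.052, so f = (1 − 0.052)/2 = 0.474, i.e. 47%.

47%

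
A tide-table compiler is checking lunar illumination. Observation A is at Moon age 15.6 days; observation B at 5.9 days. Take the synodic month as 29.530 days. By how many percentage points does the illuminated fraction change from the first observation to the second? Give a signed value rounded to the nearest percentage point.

-65 pp

θ₁ = 360° × 15.6/29.530 = 190.2°, f₁ = (1 − cos θ₁)/2 = 0.992.
θ₂ = 360° × 5.9/29.530 = 71.9°, f₂ = (1 − cos θ₂)/2 = 0.345.
Change = f₂ − f₁ = -0.647 → -65 percentage points.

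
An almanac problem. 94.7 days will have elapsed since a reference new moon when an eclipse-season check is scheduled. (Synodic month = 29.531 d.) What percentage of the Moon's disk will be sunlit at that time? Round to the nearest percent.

94.7/29.531 = 3.207 lunations, so 3 complete cycles and 6.11 d into the next.
The Moon has covered 6.11/29.531 of its cycle, so θ ≈ 360° × 6.11/29.531 = 74.4°.
With cos θ = 0.268, the lit fraction is (1 − 0.268)/2 ≈ 0.366, so 37%.

37%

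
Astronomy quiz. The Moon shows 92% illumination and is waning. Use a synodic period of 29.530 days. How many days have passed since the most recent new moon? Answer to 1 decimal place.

From f = (1 − cos θ)/2: cos θ = 1 − 2×0.92 = -0.840; arccos → 147.1°.
Waning ⇒ past full, so θ = 360° − 147.1° = 212.9°.
That fraction of the synodic month is 212.9/360 × 29.530 d ≈ 17.46 d.

17.5 days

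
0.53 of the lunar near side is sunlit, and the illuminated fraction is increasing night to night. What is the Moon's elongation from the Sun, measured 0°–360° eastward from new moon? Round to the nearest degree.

From f = (1 − cos θ)/2: cos θ = 1 − 2×0.53 = -0.060; arccos → 93.4°.
Waxing ⇒ before full, so θ = 93.4°.

93°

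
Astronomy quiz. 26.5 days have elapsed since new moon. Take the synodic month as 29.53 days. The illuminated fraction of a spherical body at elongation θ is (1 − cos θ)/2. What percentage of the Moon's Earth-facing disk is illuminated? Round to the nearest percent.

Elongation θ = 360° × 26.5/29.53 ≈ 323.1°.
With cos θ = 0.799, the lit fraction is (1 − 0.799)/2 ≈ 0.100, so 10%.

10%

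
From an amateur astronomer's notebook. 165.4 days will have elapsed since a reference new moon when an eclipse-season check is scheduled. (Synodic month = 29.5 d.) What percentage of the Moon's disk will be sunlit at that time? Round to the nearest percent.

Reduce mod P: 165.4 − 5×29.5 = 17.90 d into the current lunation.
The Moon has covered 17.90/29.5 of its cycle, so θ ≈ 360° × 17.90/29.5 = 218.4°.
Illuminated fraction = (1 − cos 218.4°)/2 = (1 − (-0.783))/2 ≈ 0.892, so 89%.

89%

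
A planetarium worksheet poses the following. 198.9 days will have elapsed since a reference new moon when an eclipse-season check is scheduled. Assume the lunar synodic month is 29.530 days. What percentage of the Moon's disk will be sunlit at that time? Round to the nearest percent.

198.9 d spans 6 complete synodic months (6 × 29.530 = 177.18 d) plus 21.72 d.
Phase angle: θ = 360°·(21.72 d)/(29.530 d) = 264.8°.
cos 264.8° = (-0.091), so f = (1 − (-0.091))/2 = 0.545, so 55%.

55%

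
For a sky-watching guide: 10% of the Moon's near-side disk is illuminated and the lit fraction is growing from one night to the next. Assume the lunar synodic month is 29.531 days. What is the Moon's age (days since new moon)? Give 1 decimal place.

3.0 days

Invert f = (1 − cos θ)/2 to get cos θ = 1 − 2(0.10) = 0.800, hence θ₀ = arccos 0.800 = 36.9°.
The Moon is waxing (0°–180°), so θ = 36.9° directly.
Age = 29.531 × 36.9°/360° ≈ 3.02 days.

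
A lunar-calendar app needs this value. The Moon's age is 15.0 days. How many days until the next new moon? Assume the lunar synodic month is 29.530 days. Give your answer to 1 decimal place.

14.5 days

The next new moon completes the synodic month: 29.530 − 15.0 = 14.530 days.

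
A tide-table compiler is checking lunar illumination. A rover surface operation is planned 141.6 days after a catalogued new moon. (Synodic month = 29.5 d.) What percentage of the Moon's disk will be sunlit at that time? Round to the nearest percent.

35%

141.6/29.5 = 4.800 lunations, so 4 complete cycles and 23.60 d into the next.
The Moon has covered 23.60/29.5 of its cycle, so θ ≈ 360° × 23.60/29.5 = 288.0°.
Illuminated fraction = (1 − cos 288.0°)/2 = (1 − 0.309)/2 ≈ 0.345, so 35%.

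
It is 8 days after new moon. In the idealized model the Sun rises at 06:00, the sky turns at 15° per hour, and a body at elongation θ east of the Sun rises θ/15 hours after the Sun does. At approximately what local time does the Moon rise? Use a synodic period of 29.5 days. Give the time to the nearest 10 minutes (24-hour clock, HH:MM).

12:30

Elongation θ = 360° × 8/29.5 ≈ 97.6°.
The Moon trails the Sun by θ/15 = 97.6/15 ≈ 6.51 hours.
06:00 + 6.508 h ≈ 12:31 → 12:30 to the nearest ten minutes.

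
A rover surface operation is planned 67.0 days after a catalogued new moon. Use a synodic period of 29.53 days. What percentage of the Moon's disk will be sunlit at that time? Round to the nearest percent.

Reduce mod P: 67.0 − 2×29.53 = 7.94 d into the current lunation.
The Moon has covered 7.94/29.53 of its cycle, so θ ≈ 360° × 7.94/29.53 = 96.8°.
With cos θ = (-0.118), the lit fraction is (1 − (-0.118))/2 ≈ 0.559, so 56%.

56%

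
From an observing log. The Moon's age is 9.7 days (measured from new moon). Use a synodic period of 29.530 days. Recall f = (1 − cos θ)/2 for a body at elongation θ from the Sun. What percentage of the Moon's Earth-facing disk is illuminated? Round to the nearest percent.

The Moon has covered 9.7/29.530 of its cycle, so θ ≈ 360° × 9.7/29.530 = 118.3°.
With cos θ = (-0.473), the lit fraction is (1 − (-0.473))/2 ≈ 0.737, so 74%.

74%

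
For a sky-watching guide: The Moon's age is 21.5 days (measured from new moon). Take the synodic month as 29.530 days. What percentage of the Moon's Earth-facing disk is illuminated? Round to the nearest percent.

57%

Elongation θ = 360° × 21.5/29.530 ≈ 262.1°.
With cos θ = (-0.137), the lit fraction is (1 − (-0.137))/2 ≈ 0.569, so 57%.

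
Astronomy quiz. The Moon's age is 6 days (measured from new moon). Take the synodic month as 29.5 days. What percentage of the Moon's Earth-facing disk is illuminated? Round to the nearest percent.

The Moon has covered 6/29.5 of its cycle, so θ ≈ 360° × 6/29.5 = 73.2°.
With cos θ = 0.289, the lit fraction is (1 − 0.289)/2 ≈ 0.356, so 36%.

36%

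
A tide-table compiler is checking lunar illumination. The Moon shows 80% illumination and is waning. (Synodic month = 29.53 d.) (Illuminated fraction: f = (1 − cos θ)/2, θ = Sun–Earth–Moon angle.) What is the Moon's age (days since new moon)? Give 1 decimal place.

19.1 days

cos θ = 1 − 2f = -0.600, giving a principal value of 126.9°.
Since the Moon is past full (waning), take the reflex angle: θ = 360° − 126.9° = 233.1°.
Age = 29.53 × 233.1°/360° ≈ 19.12 days.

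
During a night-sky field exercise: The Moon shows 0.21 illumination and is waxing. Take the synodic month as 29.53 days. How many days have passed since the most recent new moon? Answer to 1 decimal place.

Invert f = (1 − cos θ)/2 to get cos θ = 1 − 2(0.21) = 0.580, hence θ₀ = arccos 0.580 = 54.5°.
The Moon is waxing (0°–180°), so θ = 54.5° directly.
At 360°/29.53 d per day, 54.5° corresponds to 4.47 days.

4.5 days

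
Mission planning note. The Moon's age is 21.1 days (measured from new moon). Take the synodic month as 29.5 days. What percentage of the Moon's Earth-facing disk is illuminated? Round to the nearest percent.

The Moon has covered 21.1/29.5 of its cycle, so θ ≈ 360° × 21.1/29.5 = 257.5°.
Illuminated fraction = (1 − cos 257.5°)/2 = (1 − (-0.217))/2 ≈ 0.608, so 61%.

61%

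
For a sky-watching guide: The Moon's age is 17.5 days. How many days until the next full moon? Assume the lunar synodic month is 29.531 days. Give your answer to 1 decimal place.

Full moon occurs at elongation 180°, i.e. at age 29.531 × 180/360 = 14.765 d.
This lunation's full moon (14.765 d) has passed, so add one period: 44.296 − 17.5 = 26.796 days.

26.8 days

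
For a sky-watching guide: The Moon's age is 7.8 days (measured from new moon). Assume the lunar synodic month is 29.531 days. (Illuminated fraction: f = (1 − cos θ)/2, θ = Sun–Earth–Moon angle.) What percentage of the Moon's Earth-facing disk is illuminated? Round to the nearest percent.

54%

The Moon has covered 7.8/29.531 of its cycle, so θ ≈ 360° × 7.8/29.531 = 95.1°.
cos 95.1° = (-0.089), so f = (1 − (-0.089))/2 = 0.544, so 54%.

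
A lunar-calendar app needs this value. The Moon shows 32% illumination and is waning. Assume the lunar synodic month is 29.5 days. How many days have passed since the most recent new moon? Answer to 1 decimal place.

23.9 days

Invert f = (1 − cos θ)/2 to get cos θ = 1 − 2(0.32) = 0.360, hence θ₀ = arccos 0.360 = 68.9°.
A waning Moon lies in 180°–360°, so θ = 360° − 68.9° = 291.1°.
At 360°/29.5 d per day, 291.1° corresponds to 23.85 days.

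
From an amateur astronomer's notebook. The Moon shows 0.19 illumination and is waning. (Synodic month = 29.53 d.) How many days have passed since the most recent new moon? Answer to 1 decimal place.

25.3 days

From f = (1 − cos θ)/2: cos θ = 1 − 2×0.19 = 0.620; arccos → 51.7°.
Waning ⇒ past full, so θ = 360° − 51.7° = 308.3°.
At 360°/29.53 d per day, 308.3° corresponds to 25.29 days.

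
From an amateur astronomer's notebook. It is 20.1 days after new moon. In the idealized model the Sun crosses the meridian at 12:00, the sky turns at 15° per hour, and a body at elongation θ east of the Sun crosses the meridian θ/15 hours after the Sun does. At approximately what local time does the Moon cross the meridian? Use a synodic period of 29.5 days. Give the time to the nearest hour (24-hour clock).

04:00

Phase angle: θ = 360°·(20.1 d)/(29.5 d) = 245.3°.
The Moon trails the Sun by θ/15 = 245.3/15 ≈ 16.35 hours.
12:00 + 16.35 h ≈ 04:21 → 04:00 to the nearest hour.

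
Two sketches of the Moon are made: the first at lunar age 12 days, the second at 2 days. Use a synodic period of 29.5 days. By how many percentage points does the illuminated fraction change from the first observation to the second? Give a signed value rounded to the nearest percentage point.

-87 pp

θ₁ = 360° × 12/29.5 = 146.4°, f₁ = (1 − cos θ₁)/2 = 0.917.
θ₂ = 360° × 2/29.5 = 24.4°, f₂ = (1 − cos θ₂)/2 = 0.045.
Change = f₂ − f₁ = -0.872 → -87 percentage points.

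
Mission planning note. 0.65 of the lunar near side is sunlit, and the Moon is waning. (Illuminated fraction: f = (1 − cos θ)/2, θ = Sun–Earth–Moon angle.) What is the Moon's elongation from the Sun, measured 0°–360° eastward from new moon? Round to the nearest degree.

From f = (1 − cos θ)/2: cos θ = 1 − 2×0.65 = -0.300; arccos → 107.5°.
A waning Moon lies in 180°–360°, so θ = 360° − 107.5° = 252.5°.

253°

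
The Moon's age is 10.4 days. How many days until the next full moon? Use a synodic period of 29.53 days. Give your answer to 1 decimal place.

Full moon occurs at elongation 180°, i.e. at age 29.53 × 180/360 = 14.765 d.
So 4.365 days remain (14.765 − 10.4).

4.4 days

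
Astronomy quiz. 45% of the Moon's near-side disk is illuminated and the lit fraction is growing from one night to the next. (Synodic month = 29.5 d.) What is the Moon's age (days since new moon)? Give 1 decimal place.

6.9 days

cos θ = 1 − 2f = 0.100, giving a principal value of 84.3°.
Waxing ⇒ before full, so θ = 84.3°.
Age = 29.5 × 84.3°/360° ≈ 6.90 days.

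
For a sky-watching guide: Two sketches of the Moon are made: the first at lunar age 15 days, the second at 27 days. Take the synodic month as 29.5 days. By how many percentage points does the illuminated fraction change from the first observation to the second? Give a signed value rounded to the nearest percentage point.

First observation: θ = 360°·15/29.5 = 183.1°, so f = 0.999.
Second observation: θ = 329.5°, f = 0.069.
Δf = 0.069 − 0.999 = -0.930, i.e. -93 pp.

-93 pp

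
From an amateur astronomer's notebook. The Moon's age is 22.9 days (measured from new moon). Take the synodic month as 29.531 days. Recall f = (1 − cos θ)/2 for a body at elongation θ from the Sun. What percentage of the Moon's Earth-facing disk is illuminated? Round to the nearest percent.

The Moon has covered 22.9/29.531 of its cycle, so θ ≈ 360° × 22.9/29.531 = 279.2°.
With cos θ = 0.159, the lit fraction is (1 − 0.159)/2 ≈ 0.420, so 42%.

42%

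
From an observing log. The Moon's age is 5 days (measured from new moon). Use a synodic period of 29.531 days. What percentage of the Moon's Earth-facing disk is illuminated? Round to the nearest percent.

26%

Phase angle: θ = 360°·(5 d)/(29.531 d) = 61.0°.
With cos θ = 0.486, the lit fraction is (1 − 0.486)/2 ≈ 0.257, so 26%.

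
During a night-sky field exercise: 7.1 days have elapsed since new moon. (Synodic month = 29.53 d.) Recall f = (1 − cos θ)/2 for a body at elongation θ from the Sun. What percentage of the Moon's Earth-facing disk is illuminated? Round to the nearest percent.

Elongation θ = 360° × 7.1/29.53 ≈ 86.6°.
Illuminated fraction = (1 − cos 86.6°)/2 = (1 − 0.060)/2 ≈ 0.470, so 47%.

47%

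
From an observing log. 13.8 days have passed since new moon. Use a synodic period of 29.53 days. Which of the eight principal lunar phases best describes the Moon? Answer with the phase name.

full moon

θ ≈ 360° × 13.8/29.53 = 168°, which falls in the full moon sector.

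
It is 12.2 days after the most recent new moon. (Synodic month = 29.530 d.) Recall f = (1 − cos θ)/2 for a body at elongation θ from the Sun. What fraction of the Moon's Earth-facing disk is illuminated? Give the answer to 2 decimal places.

Elongation θ = 360° × 12.2/29.530 ≈ 148.7°.
cos 148.7° = (-0.855), so f = (1 − (-0.855))/2 = 0.927.

0.93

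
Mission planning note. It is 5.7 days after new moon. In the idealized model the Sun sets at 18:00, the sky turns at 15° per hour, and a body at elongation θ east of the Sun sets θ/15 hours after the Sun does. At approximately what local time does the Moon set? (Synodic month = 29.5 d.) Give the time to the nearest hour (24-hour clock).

23:00

Elongation θ = 360° × 5.7/29.5 ≈ 69.6°.
At 15° of sky rotation per hour, 69.6° corresponds to a 4.64 h lag.
18:00 + 4.64 h ≈ 22:38 → 23:00 to the nearest hour.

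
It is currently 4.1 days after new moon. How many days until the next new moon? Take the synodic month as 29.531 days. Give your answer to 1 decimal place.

25.4 days

One full lunation from the last new moon is 29.531 d; remaining = 29.531 − 4.1 = 25.431 d.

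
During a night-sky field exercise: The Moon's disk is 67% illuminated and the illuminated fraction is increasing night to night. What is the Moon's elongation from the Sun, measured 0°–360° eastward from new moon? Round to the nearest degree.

110°

From f = (1 − cos θ)/2: cos θ = 1 − 2×0.67 = -0.340; arccos → 109.9°.
The Moon is waxing (0°–180°), so θ = 109.9° directly.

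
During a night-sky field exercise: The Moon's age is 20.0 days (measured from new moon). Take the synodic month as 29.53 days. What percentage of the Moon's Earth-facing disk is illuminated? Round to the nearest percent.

Elongation θ = 360° × 20.0/29.53 ≈ 243.8°.
cos 243.8° = (-0.441), so f = (1 − (-0.441))/2 = 0.721, so 72%.

72%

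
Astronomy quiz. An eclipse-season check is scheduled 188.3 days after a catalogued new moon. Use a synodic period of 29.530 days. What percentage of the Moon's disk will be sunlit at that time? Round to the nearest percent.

86%

188.3 d spans 6 complete synodic months (6 × 29.530 = 177.18 d) plus 11.12 d.
Phase angle: θ = 360°·(11.12 d)/(29.530 d) = 135.6°.
With cos θ = (-0.714), the lit fraction is (1 − (-0.714))/2 ≈ 0.857, so 86%.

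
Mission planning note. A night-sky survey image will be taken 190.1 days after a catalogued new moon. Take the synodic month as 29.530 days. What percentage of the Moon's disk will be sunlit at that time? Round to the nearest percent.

96%

190.1 d spans 6 complete synodic months (6 × 29.530 = 177.18 d) plus 12.92 d.
The Moon has covered 12.92/29.530 of its cycle, so θ ≈ 360° × 12.92/29.530 = 157.5°.
cos 157.5° = (-0.924), so f = (1 − (-0.924))/2 = 0.962, so 96%.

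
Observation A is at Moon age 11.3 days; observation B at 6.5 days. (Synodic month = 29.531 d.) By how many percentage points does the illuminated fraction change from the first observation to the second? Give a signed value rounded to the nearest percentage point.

θ₁ = 360° × 11.3/29.531 = 137.8°, f₁ = (1 − cos θ₁)/2 = 0.870.
θ₂ = 360° × 6.5/29.531 = 79.2°, f₂ = (1 − cos θ₂)/2 = 0.407.
Change = f₂ − f₁ = -0.463 → -46 percentage points.

-46 percentage points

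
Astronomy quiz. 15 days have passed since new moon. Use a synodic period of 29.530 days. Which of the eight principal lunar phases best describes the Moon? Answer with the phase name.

full moon

At 15/29.530 of the cycle, θ ≈ 183° — the full moon range.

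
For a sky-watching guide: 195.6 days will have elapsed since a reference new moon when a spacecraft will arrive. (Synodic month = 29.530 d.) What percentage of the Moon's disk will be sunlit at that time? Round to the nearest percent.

195.6 d spans 6 complete synodic months (6 × 29.530 = 177.18 d) plus 18.42 d.
The Moon has covered 18.42/29.530 of its cycle, so θ ≈ 360° × 18.42/29.530 = 224.6°.
Illuminated fraction = (1 − cos 224.6°)/2 = (1 − (-0.713))/2 ≈ 0.856, so 86%.

86%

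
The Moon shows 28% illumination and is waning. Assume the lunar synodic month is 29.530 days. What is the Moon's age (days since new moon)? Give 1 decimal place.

24.3 days

cos θ = 1 − 2f = 0.440, giving a principal value of 63.9°.
A waning Moon lies in 180°–360°, so θ = 360° − 63.9° = 296.1°.
That fraction of the synodic month is 296.1/360 × 29.530 d ≈ 24.29 d.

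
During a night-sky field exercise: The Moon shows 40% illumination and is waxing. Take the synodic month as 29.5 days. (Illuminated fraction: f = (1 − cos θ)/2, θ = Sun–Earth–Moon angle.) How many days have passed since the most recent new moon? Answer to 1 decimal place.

6.4 days

cos θ = 1 − 2f = 0.200, giving a principal value of 78.5°.
The Moon is waxing (0°–180°), so θ = 78.5° directly.
At 360°/29.5 d per day, 78.5° corresponds to 6.43 days.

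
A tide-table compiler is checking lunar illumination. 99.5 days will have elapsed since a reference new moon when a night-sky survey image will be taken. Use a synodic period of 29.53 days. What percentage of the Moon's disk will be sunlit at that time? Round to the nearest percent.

84%

99.5 d spans 3 complete synodic months (3 × 29.53 = 88.59 d) plus 10.91 d.
The Moon has covered 10.91/29.53 of its cycle, so θ ≈ 360° × 10.91/29.53 = 133.0°.
Illuminated fraction = (1 − cos 133.0°)/2 = (1 − (-0.682))/2 ≈ 0.841, so 84%.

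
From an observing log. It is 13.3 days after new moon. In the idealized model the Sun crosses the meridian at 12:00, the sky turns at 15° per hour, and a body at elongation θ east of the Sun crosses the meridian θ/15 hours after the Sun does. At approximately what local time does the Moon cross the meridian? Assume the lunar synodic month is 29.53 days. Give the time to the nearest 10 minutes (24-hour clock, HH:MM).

22:50

The Moon has covered 13.3/29.53 of its cycle, so θ ≈ 360° × 13.3/29.53 = 162.1°.
The Moon trails the Sun by θ/15 = 162.1/15 ≈ 10.81 hours.
12:00 + 10.809 h ≈ 22:49 → 22:50 to the nearest ten minutes.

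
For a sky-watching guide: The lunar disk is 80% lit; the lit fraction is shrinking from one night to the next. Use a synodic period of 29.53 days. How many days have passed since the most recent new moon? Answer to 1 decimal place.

Invert f = (1 − cos θ)/2 to get cos θ = 1 − 2(0.80) = -0.600, hence θ₀ = arccos -0.600 = 126.9°.
A waning Moon lies in 180°–360°, so θ = 360° − 126.9° = 233.1°.
That fraction of the synodic month is 233.1/360 × 29.53 d ≈ 19.12 d.

19.1 days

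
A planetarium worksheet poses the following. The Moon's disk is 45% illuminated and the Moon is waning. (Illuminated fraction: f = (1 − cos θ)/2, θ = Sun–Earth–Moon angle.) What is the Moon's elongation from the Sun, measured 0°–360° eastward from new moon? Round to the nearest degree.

Invert f = (1 − cos θ)/2 to get cos θ = 1 − 2(0.45) = 0.100, hence θ₀ = arccos 0.100 = 84.3°.
Since the Moon is past full (waning), take the reflex angle: θ = 360° − 84.3° = 275.7°.

276°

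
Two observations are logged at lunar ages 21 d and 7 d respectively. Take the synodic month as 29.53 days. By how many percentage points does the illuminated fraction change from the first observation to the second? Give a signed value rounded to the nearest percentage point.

-16 percentage points

θ₁ = 360° × 21/29.53 = 256.0°, f₁ = (1 − cos θ₁)/2 = 0.621.
θ₂ = 360° × 7/29.53 = 85.3°, f₂ = (1 − cos θ₂)/2 = 0.459.
Change = f₂ − f₁ = -0.162 → -16 percentage points.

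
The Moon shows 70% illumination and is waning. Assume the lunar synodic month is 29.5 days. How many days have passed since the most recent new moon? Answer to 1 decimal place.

Invert f = (1 − cos θ)/2 to get cos θ = 1 − 2(0.70) = -0.400, hence θ₀ = arccos -0.400 = 113.6°.
Waning ⇒ past full, so θ = 360° − 113.6° = 246.4°.
That fraction of the synodic month is 246.4/360 × 29.5 d ≈ 20.19 d.

20.2 days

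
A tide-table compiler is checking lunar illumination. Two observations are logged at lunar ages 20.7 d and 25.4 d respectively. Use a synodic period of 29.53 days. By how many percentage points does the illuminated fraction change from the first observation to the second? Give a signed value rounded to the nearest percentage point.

First observation: θ = 360°·20.7/29.53 = 252.4°, so f = 0.652.
Second observation: θ = 309.7°, f = 0.181.
Δf = 0.181 − 0.652 = -0.471, i.e. -47 pp.

-47 percentage points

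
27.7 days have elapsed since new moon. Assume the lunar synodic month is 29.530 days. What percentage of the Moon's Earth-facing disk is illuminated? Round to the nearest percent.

4%

Phase angle: θ = 360°·(27.7 d)/(29.530 d) = 337.7°.
With cos θ = 0.925, the lit fraction is (1 − 0.925)/2 ≈ 0.037, so 4%.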